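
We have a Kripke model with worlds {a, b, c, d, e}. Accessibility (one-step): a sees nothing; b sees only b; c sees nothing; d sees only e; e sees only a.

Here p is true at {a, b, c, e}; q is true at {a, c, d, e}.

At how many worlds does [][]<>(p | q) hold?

a: no successors, so [][]<>(p | q) holds vacuously. ✓
b: successors {b}; []<>(p | q) there: b:T. ✓
c: no successors, so [][]<>(p | q) holds vacuously. ✓
d: successors {e}; []<>(p | q) there: e:F. ✗
e: successors {a}; []<>(p | q) there: a:T. ✓
Satisfying worlds: {a, b, c, e}.

4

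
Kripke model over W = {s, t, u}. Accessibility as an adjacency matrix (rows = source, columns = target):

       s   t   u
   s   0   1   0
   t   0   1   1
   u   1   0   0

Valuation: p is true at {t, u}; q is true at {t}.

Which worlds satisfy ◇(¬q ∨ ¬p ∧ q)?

s: successors {t}; ¬q ∨ ¬p ∧ q there: t:F. ✗
t: successors {t, u}; ¬q ∨ ¬p ∧ q there: t:F, u:T. ✓
u: successors {s}; ¬q ∨ ¬p ∧ q there: s:T. ✓

{t, u}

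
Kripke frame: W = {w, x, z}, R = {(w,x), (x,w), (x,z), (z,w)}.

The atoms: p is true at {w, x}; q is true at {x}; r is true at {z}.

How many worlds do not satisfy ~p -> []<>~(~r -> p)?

w: ~p is F, []<>~(~r -> p) is F. ✓
x: ~p is F, []<>~(~r -> p) is F. ✓
z: ~p is T, []<>~(~r -> p) is F. ✗
Satisfying worlds: {w, x}.
So ~p -> []<>~(~r -> p) fails at the other 1 world.

1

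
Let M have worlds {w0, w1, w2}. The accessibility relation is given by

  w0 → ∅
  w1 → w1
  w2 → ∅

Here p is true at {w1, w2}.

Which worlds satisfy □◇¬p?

{w0, w2}

w0: no successors, so □◇¬p holds vacuously. ✓
w1: successors {w1}; ◇¬p there: w1:F. ✗
w2: no successors, so □◇¬p holds vacuously. ✓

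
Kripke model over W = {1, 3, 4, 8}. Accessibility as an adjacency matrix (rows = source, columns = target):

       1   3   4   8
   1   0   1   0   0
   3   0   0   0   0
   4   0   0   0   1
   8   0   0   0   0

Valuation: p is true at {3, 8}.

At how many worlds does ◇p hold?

2

1: successors {3}; p there: 3:T. ✓
3: no successors, so ◇p fails. ✗
4: successors {8}; p there: 8:T. ✓
8: no successors, so ◇p fails. ✗
Satisfying worlds: {1, 4}.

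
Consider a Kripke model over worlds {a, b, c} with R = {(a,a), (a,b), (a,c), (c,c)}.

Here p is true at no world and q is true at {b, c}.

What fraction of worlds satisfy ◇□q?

a: successors {a, b, c}; □q there: a:F, b:T, c:T. ✓
b: no successors, so ◇□q fails. ✗
c: successors {c}; □q there: c:T. ✓
That's 2 of 3 worlds, so 2/3.

2/3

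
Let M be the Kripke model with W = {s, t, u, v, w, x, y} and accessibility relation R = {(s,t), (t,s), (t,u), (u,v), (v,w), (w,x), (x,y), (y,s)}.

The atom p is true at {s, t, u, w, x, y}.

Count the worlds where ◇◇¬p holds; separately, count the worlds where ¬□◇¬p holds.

For ◇◇¬p:
s: successors {t}; ◇¬p there: t:F. ✗
t: successors {s, u}; ◇¬p there: s:F, u:T. ✓
u: successors {v}; ◇¬p there: v:F. ✗
v: successors {w}; ◇¬p there: w:F. ✗
w: successors {x}; ◇¬p there: x:F. ✗
x: successors {y}; ◇¬p there: y:F. ✗
y: successors {s}; ◇¬p there: s:F. ✗
— 1 world.
For ¬□◇¬p:
s: □◇¬p is F. ✓
t: □◇¬p is F. ✓
u: □◇¬p is F. ✓
v: □◇¬p is F. ✓
w: □◇¬p is F. ✓
x: □◇¬p is F. ✓
y: □◇¬p is F. ✓
— 7 worlds.

1 and 7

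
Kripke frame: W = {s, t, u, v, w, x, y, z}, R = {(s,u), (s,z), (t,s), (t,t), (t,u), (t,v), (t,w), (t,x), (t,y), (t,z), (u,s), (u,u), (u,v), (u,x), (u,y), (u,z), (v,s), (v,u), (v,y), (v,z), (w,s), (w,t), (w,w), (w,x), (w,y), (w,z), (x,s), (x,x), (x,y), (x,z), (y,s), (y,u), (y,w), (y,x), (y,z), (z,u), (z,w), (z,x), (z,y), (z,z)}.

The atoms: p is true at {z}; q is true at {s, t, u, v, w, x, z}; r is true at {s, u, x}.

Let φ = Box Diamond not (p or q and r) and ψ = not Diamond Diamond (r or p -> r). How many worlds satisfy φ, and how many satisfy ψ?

For Box Diamond not (p or q and r):
s: successors {u, z}; Diamond not (p or q and r) there: u:T, z:T. ✓
t: successors {s, t, u, v, w, x, y, z}; Diamond not (p or q and r) there: s:F, t:T, u:T, v:T, w:T, x:T, y:T, z:T. ✗
u: successors {s, u, v, x, y, z}; Diamond not (p or q and r) there: s:F, u:T, v:T, x:T, y:T, z:T. ✗
v: successors {s, u, y, z}; Diamond not (p or q and r) there: s:F, u:T, y:T, z:T. ✗
w: successors {s, t, w, x, y, z}; Diamond not (p or q and r) there: s:F, t:T, w:T, x:T, y:T, z:T. ✗
x: successors {s, x, y, z}; Diamond not (p or q and r) there: s:F, x:T, y:T, z:T. ✗
y: successors {s, u, w, x, z}; Diamond not (p or q and r) there: s:F, u:T, w:T, x:T, z:T. ✗
z: successors {u, w, x, y, z}; Diamond not (p or q and r) there: u:T, w:T, x:T, y:T, z:T. ✓
— 2 worlds.
For not Diamond Diamond (r or p -> r):
s: Diamond Diamond (r or p -> r) is T. ✗
t: Diamond Diamond (r or p -> r) is T. ✗
u: Diamond Diamond (r or p -> r) is T. ✗
v: Diamond Diamond (r or p -> r) is T. ✗
w: Diamond Diamond (r or p -> r) is T. ✗
x: Diamond Diamond (r or p -> r) is T. ✗
y: Diamond Diamond (r or p -> r) is T. ✗
z: Diamond Diamond (r or p -> r) is T. ✗
— 0 worlds.

2 and 0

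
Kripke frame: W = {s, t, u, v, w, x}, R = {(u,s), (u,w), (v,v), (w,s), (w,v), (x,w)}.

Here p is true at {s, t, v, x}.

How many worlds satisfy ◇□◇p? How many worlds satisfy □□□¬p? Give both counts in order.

3 and 2

For ◇□◇p:
s: no successors, so ◇□◇p fails. ✗
t: no successors, so ◇□◇p fails. ✗
u: successors {s, w}; □◇p there: s:T, w:F. ✓
v: successors {v}; □◇p there: v:T. ✓
w: successors {s, v}; □◇p there: s:T, v:T. ✓
x: successors {w}; □◇p there: w:F. ✗
— 3 worlds.
For □□□¬p:
s: no successors, so □□□¬p holds vacuously. ✓
t: no successors, so □□□¬p holds vacuously. ✓
u: successors {s, w}; □□¬p there: s:T, w:F. ✗
v: successors {v}; □□¬p there: v:F. ✗
w: successors {s, v}; □□¬p there: s:T, v:F. ✗
x: successors {w}; □□¬p there: w:F. ✗
— 2 worlds.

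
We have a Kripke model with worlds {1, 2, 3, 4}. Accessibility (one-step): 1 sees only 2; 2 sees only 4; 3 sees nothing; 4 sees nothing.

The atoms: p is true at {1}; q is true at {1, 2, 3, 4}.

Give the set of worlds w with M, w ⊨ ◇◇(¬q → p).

{1}

1: successors {2}; ◇(¬q → p) there: 2:T. ✓
2: successors {4}; ◇(¬q → p) there: 4:F. ✗
3: no successors, so ◇◇(¬q → p) fails. ✗
4: no successors, so ◇◇(¬q → p) fails. ✗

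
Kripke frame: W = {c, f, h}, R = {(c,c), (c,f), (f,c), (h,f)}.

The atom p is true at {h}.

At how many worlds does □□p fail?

3

c: successors {c, f}; □p there: c:F, f:F. ✗
f: successors {c}; □p there: c:F. ✗
h: successors {f}; □p there: f:F. ✗
Satisfying worlds: ∅.
So □□p fails at the other 3 worlds.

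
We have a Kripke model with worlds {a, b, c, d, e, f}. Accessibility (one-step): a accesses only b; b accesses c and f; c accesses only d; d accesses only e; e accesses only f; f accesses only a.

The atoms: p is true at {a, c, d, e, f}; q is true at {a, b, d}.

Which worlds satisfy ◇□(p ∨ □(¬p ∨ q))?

a: successors {b}; □(p ∨ □(¬p ∨ q)) there: b:T. ✓
b: successors {c, f}; □(p ∨ □(¬p ∨ q)) there: c:T, f:T. ✓
c: successors {d}; □(p ∨ □(¬p ∨ q)) there: d:T. ✓
d: successors {e}; □(p ∨ □(¬p ∨ q)) there: e:T. ✓
e: successors {f}; □(p ∨ □(¬p ∨ q)) there: f:T. ✓
f: successors {a}; □(p ∨ □(¬p ∨ q)) there: a:F. ✗

{a, b, c, d, e}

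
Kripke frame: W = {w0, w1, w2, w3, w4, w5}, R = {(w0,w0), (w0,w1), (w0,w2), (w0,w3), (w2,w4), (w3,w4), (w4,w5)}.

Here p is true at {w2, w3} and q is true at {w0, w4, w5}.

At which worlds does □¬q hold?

w0: successors {w0, w1, w2, w3}; ¬q there: w0:F, w1:T, w2:T, w3:T. ✗
w1: no successors, so □¬q holds vacuously. ✓
w2: successors {w4}; ¬q there: w4:F. ✗
w3: successors {w4}; ¬q there: w4:F. ✗
w4: successors {w5}; ¬q there: w5:F. ✗
w5: no successors, so □¬q holds vacuously. ✓

{w1, w5}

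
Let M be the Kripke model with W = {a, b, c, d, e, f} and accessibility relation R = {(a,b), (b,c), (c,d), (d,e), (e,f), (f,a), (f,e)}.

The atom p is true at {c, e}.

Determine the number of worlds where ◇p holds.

3

a: successors {b}; p there: b:F. ✗
b: successors {c}; p there: c:T. ✓
c: successors {d}; p there: d:F. ✗
d: successors {e}; p there: e:T. ✓
e: successors {f}; p there: f:F. ✗
f: successors {a, e}; p there: a:F, e:T. ✓
Satisfying worlds: {b, d, f}.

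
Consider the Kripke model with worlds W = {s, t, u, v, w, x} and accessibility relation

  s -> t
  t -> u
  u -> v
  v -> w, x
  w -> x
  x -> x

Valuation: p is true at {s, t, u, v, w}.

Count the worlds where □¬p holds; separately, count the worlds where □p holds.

For □¬p:
s: successors {t}; ¬p there: t:F. ✗
t: successors {u}; ¬p there: u:F. ✗
u: successors {v}; ¬p there: v:F. ✗
v: successors {w, x}; ¬p there: w:F, x:T. ✗
w: successors {x}; ¬p there: x:T. ✓
x: successors {x}; ¬p there: x:T. ✓
— 2 worlds.
For □p:
s: successors {t}; p there: t:T. ✓
t: successors {u}; p there: u:T. ✓
u: successors {v}; p there: v:T. ✓
v: successors {w, x}; p there: w:T, x:F. ✗
w: successors {x}; p there: x:F. ✗
x: successors {x}; p there: x:F. ✗
— 3 worlds.

2 and 3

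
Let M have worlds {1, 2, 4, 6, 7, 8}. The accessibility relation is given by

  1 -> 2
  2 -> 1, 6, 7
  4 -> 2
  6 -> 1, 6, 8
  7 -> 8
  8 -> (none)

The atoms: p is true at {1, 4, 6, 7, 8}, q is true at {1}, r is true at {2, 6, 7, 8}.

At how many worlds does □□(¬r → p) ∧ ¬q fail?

1: □□(¬r → p) is T, ¬q is F. ✗
2: □□(¬r → p) is T, ¬q is T. ✓
4: □□(¬r → p) is T, ¬q is T. ✓
6: □□(¬r → p) is T, ¬q is T. ✓
7: □□(¬r → p) is T, ¬q is T. ✓
8: □□(¬r → p) is T, ¬q is T. ✓
Satisfying worlds: {2, 4, 6, 7, 8}.
So □□(¬r → p) ∧ ¬q fails at the other 1 world.

1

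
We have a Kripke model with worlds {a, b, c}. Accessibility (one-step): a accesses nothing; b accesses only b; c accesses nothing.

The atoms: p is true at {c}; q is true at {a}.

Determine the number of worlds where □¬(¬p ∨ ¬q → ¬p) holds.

2

a: no successors, so □¬(¬p ∨ ¬q → ¬p) holds vacuously. ✓
b: successors {b}; ¬(¬p ∨ ¬q → ¬p) there: b:F. ✗
c: no successors, so □¬(¬p ∨ ¬q → ¬p) holds vacuously. ✓
Satisfying worlds: {a, c}.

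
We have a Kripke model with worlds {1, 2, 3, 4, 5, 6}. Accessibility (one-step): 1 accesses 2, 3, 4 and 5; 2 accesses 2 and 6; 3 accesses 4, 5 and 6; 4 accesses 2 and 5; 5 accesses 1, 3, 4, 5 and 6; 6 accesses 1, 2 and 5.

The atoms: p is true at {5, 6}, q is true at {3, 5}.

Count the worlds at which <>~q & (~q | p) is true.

1: <>~q is T, ~q | p is T. ✓
2: <>~q is T, ~q | p is T. ✓
3: <>~q is T, ~q | p is F. ✗
4: <>~q is T, ~q | p is T. ✓
5: <>~q is T, ~q | p is T. ✓
6: <>~q is T, ~q | p is T. ✓
Satisfying worlds: {1, 2, 4, 5, 6}.

5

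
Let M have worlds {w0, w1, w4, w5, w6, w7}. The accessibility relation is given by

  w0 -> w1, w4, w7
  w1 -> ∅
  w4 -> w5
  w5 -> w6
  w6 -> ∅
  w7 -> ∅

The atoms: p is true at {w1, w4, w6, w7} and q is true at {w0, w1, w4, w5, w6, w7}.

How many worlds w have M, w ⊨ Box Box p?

w0: successors {w1, w4, w7}; Box p there: w1:T, w4:F, w7:T. ✗
w1: no successors, so Box Box p holds vacuously. ✓
w4: successors {w5}; Box p there: w5:T. ✓
w5: successors {w6}; Box p there: w6:T. ✓
w6: no successors, so Box Box p holds vacuously. ✓
w7: no successors, so Box Box p holds vacuously. ✓
Satisfying worlds: {w1, w4, w5, w6, w7}.

5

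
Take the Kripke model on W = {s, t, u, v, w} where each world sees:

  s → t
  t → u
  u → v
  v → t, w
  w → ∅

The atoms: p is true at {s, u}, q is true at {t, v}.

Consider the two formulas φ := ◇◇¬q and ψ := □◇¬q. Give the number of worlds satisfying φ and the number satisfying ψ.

For ◇◇¬q:
s: successors {t}; ◇¬q there: t:T. ✓
t: successors {u}; ◇¬q there: u:F. ✗
u: successors {v}; ◇¬q there: v:T. ✓
v: successors {t, w}; ◇¬q there: t:T, w:F. ✓
w: no successors, so ◇◇¬q fails. ✗
— 3 worlds.
For □◇¬q:
s: successors {t}; ◇¬q there: t:T. ✓
t: successors {u}; ◇¬q there: u:F. ✗
u: successors {v}; ◇¬q there: v:T. ✓
v: successors {t, w}; ◇¬q there: t:T, w:F. ✗
w: no successors, so □◇¬q holds vacuously. ✓
— 3 worlds.

3 and 3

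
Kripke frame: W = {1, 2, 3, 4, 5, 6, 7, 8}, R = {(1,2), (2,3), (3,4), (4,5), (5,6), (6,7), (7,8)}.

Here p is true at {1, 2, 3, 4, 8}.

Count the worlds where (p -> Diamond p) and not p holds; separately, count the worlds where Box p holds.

3 and 5

For (p -> Diamond p) and not p:
1: p -> Diamond p is T, not p is F. ✗
2: p -> Diamond p is T, not p is F. ✗
3: p -> Diamond p is T, not p is F. ✗
4: p -> Diamond p is F, not p is F. ✗
5: p -> Diamond p is T, not p is T. ✓
6: p -> Diamond p is T, not p is T. ✓
7: p -> Diamond p is T, not p is T. ✓
8: p -> Diamond p is F, not p is F. ✗
— 3 worlds.
For Box p:
1: successors {2}; p there: 2:T. ✓
2: successors {3}; p there: 3:T. ✓
3: successors {4}; p there: 4:T. ✓
4: successors {5}; p there: 5:F. ✗
5: successors {6}; p there: 6:F. ✗
6: successors {7}; p there: 7:F. ✗
7: successors {8}; p there: 8:T. ✓
8: no successors, so Box p holds vacuously. ✓
— 5 worlds.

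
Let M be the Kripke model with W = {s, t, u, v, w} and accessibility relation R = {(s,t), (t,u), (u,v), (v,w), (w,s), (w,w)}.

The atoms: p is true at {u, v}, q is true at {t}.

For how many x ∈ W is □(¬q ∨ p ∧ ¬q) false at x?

s: successors {t}; ¬q ∨ p ∧ ¬q there: t:F. ✗
t: successors {u}; ¬q ∨ p ∧ ¬q there: u:T. ✓
u: successors {v}; ¬q ∨ p ∧ ¬q there: v:T. ✓
v: successors {w}; ¬q ∨ p ∧ ¬q there: w:T. ✓
w: successors {s, w}; ¬q ∨ p ∧ ¬q there: s:T, w:T. ✓
Satisfying worlds: {t, u, v, w}.
So □(¬q ∨ p ∧ ¬q) fails at the other 1 world.

1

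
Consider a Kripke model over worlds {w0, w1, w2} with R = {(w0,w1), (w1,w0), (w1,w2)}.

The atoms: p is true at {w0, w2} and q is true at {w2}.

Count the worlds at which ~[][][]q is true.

w0: [][][]q is F. ✓
w1: [][][]q is F. ✓
w2: [][][]q is T. ✗
Satisfying worlds: {w0, w1}.

2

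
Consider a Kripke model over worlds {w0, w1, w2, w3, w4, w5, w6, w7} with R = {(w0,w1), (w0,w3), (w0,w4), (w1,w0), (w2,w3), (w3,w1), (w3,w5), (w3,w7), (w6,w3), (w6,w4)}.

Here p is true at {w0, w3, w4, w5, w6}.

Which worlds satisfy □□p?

w0: successors {w1, w3, w4}; □p there: w1:T, w3:F, w4:T. ✗
w1: successors {w0}; □p there: w0:F. ✗
w2: successors {w3}; □p there: w3:F. ✗
w3: successors {w1, w5, w7}; □p there: w1:T, w5:T, w7:T. ✓
w4: no successors, so □□p holds vacuously. ✓
w5: no successors, so □□p holds vacuously. ✓
w6: successors {w3, w4}; □p there: w3:F, w4:T. ✗
w7: no successors, so □□p holds vacuously. ✓

{w3, w4, w5, w7}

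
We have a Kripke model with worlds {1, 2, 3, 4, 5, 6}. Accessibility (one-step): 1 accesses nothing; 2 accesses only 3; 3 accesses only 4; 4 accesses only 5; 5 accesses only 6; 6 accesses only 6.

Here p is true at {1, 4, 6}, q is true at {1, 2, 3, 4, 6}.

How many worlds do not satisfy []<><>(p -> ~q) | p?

1: []<><>(p -> ~q) is T, p is T. ✓
2: []<><>(p -> ~q) is T, p is F. ✓
3: []<><>(p -> ~q) is F, p is F. ✗
4: []<><>(p -> ~q) is F, p is T. ✓
5: []<><>(p -> ~q) is F, p is F. ✗
6: []<><>(p -> ~q) is F, p is T. ✓
Satisfying worlds: {1, 2, 4, 6}.
So []<><>(p -> ~q) | p fails at the other 2 worlds.

2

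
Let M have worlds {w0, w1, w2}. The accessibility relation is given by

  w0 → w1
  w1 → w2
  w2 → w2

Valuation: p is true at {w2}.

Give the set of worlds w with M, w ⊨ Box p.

w0: successors {w1}; p there: w1:F. ✗
w1: successors {w2}; p there: w2:T. ✓
w2: successors {w2}; p there: w2:T. ✓

{w1, w2}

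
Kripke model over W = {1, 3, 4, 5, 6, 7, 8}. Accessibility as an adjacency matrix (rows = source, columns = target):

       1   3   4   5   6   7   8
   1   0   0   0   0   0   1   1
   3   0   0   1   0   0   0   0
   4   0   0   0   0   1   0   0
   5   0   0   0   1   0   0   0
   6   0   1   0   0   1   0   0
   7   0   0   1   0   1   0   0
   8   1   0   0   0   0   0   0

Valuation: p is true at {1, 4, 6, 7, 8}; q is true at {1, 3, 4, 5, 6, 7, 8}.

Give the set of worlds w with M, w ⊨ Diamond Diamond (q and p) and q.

{1, 3, 4, 6, 7, 8}

1: Diamond Diamond (q and p) is T, q is T. ✓
3: Diamond Diamond (q and p) is T, q is T. ✓
4: Diamond Diamond (q and p) is T, q is T. ✓
5: Diamond Diamond (q and p) is F, q is T. ✗
6: Diamond Diamond (q and p) is T, q is T. ✓
7: Diamond Diamond (q and p) is T, q is T. ✓
8: Diamond Diamond (q and p) is T, q is T. ✓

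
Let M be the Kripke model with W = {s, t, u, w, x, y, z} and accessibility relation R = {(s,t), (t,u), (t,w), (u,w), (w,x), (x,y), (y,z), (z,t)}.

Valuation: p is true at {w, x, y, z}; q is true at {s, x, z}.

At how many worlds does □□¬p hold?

s: successors {t}; □¬p there: t:F. ✗
t: successors {u, w}; □¬p there: u:F, w:F. ✗
u: successors {w}; □¬p there: w:F. ✗
w: successors {x}; □¬p there: x:F. ✗
x: successors {y}; □¬p there: y:F. ✗
y: successors {z}; □¬p there: z:T. ✓
z: successors {t}; □¬p there: t:F. ✗
Satisfying worlds: {y}.

1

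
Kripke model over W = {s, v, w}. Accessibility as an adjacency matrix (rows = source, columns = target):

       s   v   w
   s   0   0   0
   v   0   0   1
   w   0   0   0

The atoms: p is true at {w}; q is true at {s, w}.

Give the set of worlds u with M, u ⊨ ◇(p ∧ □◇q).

{v}

s: no successors, so ◇(p ∧ □◇q) fails. ✗
v: successors {w}; p ∧ □◇q there: w:T. ✓
w: no successors, so ◇(p ∧ □◇q) fails. ✗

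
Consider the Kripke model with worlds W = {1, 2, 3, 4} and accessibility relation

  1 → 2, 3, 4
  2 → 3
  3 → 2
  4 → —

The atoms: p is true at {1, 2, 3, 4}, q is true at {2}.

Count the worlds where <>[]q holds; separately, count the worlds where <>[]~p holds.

2 and 1

For <>[]q:
1: successors {2, 3, 4}; []q there: 2:F, 3:T, 4:T. ✓
2: successors {3}; []q there: 3:T. ✓
3: successors {2}; []q there: 2:F. ✗
4: no successors, so <>[]q fails. ✗
— 2 worlds.
For <>[]~p:
1: successors {2, 3, 4}; []~p there: 2:F, 3:F, 4:T. ✓
2: successors {3}; []~p there: 3:F. ✗
3: successors {2}; []~p there: 2:F. ✗
4: no successors, so <>[]~p fails. ✗
— 1 world.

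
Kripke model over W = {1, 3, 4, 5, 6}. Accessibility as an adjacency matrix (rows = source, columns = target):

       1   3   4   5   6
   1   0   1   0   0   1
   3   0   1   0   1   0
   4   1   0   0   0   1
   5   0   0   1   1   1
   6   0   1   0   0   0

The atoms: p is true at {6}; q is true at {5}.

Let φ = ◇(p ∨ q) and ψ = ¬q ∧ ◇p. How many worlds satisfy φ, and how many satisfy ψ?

For ◇(p ∨ q):
1: successors {3, 6}; p ∨ q there: 3:F, 6:T. ✓
3: successors {3, 5}; p ∨ q there: 3:F, 5:T. ✓
4: successors {1, 6}; p ∨ q there: 1:F, 6:T. ✓
5: successors {4, 5, 6}; p ∨ q there: 4:F, 5:T, 6:T. ✓
6: successors {3}; p ∨ q there: 3:F. ✗
— 4 worlds.
For ¬q ∧ ◇p:
1: ¬q is T, ◇p is T. ✓
3: ¬q is T, ◇p is F. ✗
4: ¬q is T, ◇p is T. ✓
5: ¬q is F, ◇p is T. ✗
6: ¬q is T, ◇p is F. ✗
— 2 worlds.

4 and 2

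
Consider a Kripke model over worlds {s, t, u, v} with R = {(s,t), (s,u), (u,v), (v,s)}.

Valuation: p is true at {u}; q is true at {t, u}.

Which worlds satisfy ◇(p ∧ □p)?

s: successors {t, u}; p ∧ □p there: t:F, u:F. ✗
t: no successors, so ◇(p ∧ □p) fails. ✗
u: successors {v}; p ∧ □p there: v:F. ✗
v: successors {s}; p ∧ □p there: s:F. ✗

∅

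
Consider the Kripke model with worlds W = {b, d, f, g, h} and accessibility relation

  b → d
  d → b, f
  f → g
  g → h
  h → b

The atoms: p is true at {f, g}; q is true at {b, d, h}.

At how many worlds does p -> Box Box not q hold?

b: p is F, Box Box not q is F. ✓
d: p is F, Box Box not q is F. ✓
f: p is T, Box Box not q is F. ✗
g: p is T, Box Box not q is F. ✗
h: p is F, Box Box not q is F. ✓
Satisfying worlds: {b, d, h}.

3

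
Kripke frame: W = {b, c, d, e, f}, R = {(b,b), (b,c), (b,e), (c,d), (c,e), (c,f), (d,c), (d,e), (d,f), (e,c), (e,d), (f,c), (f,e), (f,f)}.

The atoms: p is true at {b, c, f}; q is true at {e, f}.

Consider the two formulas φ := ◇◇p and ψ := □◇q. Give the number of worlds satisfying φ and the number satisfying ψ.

For ◇◇p:
b: successors {b, c, e}; ◇p there: b:T, c:T, e:T. ✓
c: successors {d, e, f}; ◇p there: d:T, e:T, f:T. ✓
d: successors {c, e, f}; ◇p there: c:T, e:T, f:T. ✓
e: successors {c, d}; ◇p there: c:T, d:T. ✓
f: successors {c, e, f}; ◇p there: c:T, e:T, f:T. ✓
— 5 worlds.
For □◇q:
b: successors {b, c, e}; ◇q there: b:T, c:T, e:F. ✗
c: successors {d, e, f}; ◇q there: d:T, e:F, f:T. ✗
d: successors {c, e, f}; ◇q there: c:T, e:F, f:T. ✗
e: successors {c, d}; ◇q there: c:T, d:T. ✓
f: successors {c, e, f}; ◇q there: c:T, e:F, f:T. ✗
— 1 world.

5 and 1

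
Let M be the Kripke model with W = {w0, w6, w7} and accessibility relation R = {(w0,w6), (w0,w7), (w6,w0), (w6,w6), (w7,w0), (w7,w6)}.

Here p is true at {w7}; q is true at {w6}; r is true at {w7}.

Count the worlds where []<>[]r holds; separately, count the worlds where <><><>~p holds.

For []<>[]r:
w0: successors {w6, w7}; <>[]r there: w6:F, w7:F. ✗
w6: successors {w0, w6}; <>[]r there: w0:F, w6:F. ✗
w7: successors {w0, w6}; <>[]r there: w0:F, w6:F. ✗
— 0 worlds.
For <><><>~p:
w0: successors {w6, w7}; <><>~p there: w6:T, w7:T. ✓
w6: successors {w0, w6}; <><>~p there: w0:T, w6:T. ✓
w7: successors {w0, w6}; <><>~p there: w0:T, w6:T. ✓
— 3 worlds.

0 and 3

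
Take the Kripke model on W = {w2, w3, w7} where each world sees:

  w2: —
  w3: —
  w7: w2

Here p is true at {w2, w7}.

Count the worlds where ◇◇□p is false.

w2: no successors, so ◇◇□p fails. ✗
w3: no successors, so ◇◇□p fails. ✗
w7: successors {w2}; ◇□p there: w2:F. ✗
Satisfying worlds: ∅.
So ◇◇□p fails at the other 3 worlds.

3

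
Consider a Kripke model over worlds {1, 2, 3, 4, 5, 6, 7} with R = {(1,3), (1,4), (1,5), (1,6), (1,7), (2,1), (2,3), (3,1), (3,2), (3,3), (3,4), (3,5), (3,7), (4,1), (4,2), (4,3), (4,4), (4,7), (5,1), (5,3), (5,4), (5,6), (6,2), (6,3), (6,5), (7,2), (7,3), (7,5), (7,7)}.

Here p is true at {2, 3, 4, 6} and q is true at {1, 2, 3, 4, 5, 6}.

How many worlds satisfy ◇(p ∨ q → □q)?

6

1: successors {3, 4, 5, 6, 7}; p ∨ q → □q there: 3:F, 4:F, 5:T, 6:T, 7:T. ✓
2: successors {1, 3}; p ∨ q → □q there: 1:F, 3:F. ✗
3: successors {1, 2, 3, 4, 5, 7}; p ∨ q → □q there: 1:F, 2:T, 3:F, 4:F, 5:T, 7:T. ✓
4: successors {1, 2, 3, 4, 7}; p ∨ q → □q there: 1:F, 2:T, 3:F, 4:F, 7:T. ✓
5: successors {1, 3, 4, 6}; p ∨ q → □q there: 1:F, 3:F, 4:F, 6:T. ✓
6: successors {2, 3, 5}; p ∨ q → □q there: 2:T, 3:F, 5:T. ✓
7: successors {2, 3, 5, 7}; p ∨ q → □q there: 2:T, 3:F, 5:T, 7:T. ✓
Satisfying worlds: {1, 3, 4, 5, 6, 7}.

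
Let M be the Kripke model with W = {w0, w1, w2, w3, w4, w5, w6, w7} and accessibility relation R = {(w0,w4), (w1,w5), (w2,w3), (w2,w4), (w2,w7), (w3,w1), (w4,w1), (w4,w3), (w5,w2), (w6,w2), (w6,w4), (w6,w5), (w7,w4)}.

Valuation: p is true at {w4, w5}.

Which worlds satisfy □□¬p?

{w0, w1, w7}

w0: successors {w4}; □¬p there: w4:T. ✓
w1: successors {w5}; □¬p there: w5:T. ✓
w2: successors {w3, w4, w7}; □¬p there: w3:T, w4:T, w7:F. ✗
w3: successors {w1}; □¬p there: w1:F. ✗
w4: successors {w1, w3}; □¬p there: w1:F, w3:T. ✗
w5: successors {w2}; □¬p there: w2:F. ✗
w6: successors {w2, w4, w5}; □¬p there: w2:F, w4:T, w5:T. ✗
w7: successors {w4}; □¬p there: w4:T. ✓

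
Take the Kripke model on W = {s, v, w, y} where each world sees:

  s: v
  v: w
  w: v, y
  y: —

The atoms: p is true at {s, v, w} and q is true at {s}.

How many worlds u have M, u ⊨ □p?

s: successors {v}; p there: v:T. ✓
v: successors {w}; p there: w:T. ✓
w: successors {v, y}; p there: v:T, y:F. ✗
y: no successors, so □p holds vacuously. ✓
Satisfying worlds: {s, v, y}.

3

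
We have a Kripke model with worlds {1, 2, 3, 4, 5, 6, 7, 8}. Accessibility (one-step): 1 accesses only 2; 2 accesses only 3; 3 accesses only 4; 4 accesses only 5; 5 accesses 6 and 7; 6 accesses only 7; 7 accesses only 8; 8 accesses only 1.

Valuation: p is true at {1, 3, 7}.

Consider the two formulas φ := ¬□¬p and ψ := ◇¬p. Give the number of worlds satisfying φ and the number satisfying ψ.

4 and 5

For ¬□¬p:
1: □¬p is T. ✗
2: □¬p is F. ✓
3: □¬p is T. ✗
4: □¬p is T. ✗
5: □¬p is F. ✓
6: □¬p is F. ✓
7: □¬p is T. ✗
8: □¬p is F. ✓
— 4 worlds.
For ◇¬p:
1: successors {2}; ¬p there: 2:T. ✓
2: successors {3}; ¬p there: 3:F. ✗
3: successors {4}; ¬p there: 4:T. ✓
4: successors {5}; ¬p there: 5:T. ✓
5: successors {6, 7}; ¬p there: 6:T, 7:F. ✓
6: successors {7}; ¬p there: 7:F. ✗
7: successors {8}; ¬p there: 8:T. ✓
8: successors {1}; ¬p there: 1:F. ✗
— 5 worlds.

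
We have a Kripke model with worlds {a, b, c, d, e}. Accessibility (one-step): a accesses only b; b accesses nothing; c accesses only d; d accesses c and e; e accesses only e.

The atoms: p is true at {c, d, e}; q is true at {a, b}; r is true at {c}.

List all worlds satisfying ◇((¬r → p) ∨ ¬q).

a: successors {b}; (¬r → p) ∨ ¬q there: b:F. ✗
b: no successors, so ◇((¬r → p) ∨ ¬q) fails. ✗
c: successors {d}; (¬r → p) ∨ ¬q there: d:T. ✓
d: successors {c, e}; (¬r → p) ∨ ¬q there: c:T, e:T. ✓
e: successors {e}; (¬r → p) ∨ ¬q there: e:T. ✓

{c, d, e}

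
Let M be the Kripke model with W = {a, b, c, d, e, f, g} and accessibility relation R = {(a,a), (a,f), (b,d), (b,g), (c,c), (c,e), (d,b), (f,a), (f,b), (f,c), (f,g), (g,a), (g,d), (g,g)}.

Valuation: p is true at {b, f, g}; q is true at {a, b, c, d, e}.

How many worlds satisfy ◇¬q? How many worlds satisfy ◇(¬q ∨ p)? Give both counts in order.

4 and 5

For ◇¬q:
a: successors {a, f}; ¬q there: a:F, f:T. ✓
b: successors {d, g}; ¬q there: d:F, g:T. ✓
c: successors {c, e}; ¬q there: c:F, e:F. ✗
d: successors {b}; ¬q there: b:F. ✗
e: no successors, so ◇¬q fails. ✗
f: successors {a, b, c, g}; ¬q there: a:F, b:F, c:F, g:T. ✓
g: successors {a, d, g}; ¬q there: a:F, d:F, g:T. ✓
— 4 worlds.
For ◇(¬q ∨ p):
a: successors {a, f}; ¬q ∨ p there: a:F, f:T. ✓
b: successors {d, g}; ¬q ∨ p there: d:F, g:T. ✓
c: successors {c, e}; ¬q ∨ p there: c:F, e:F. ✗
d: successors {b}; ¬q ∨ p there: b:T. ✓
e: no successors, so ◇(¬q ∨ p) fails. ✗
f: successors {a, b, c, g}; ¬q ∨ p there: a:F, b:T, c:F, g:T. ✓
g: successors {a, d, g}; ¬q ∨ p there: a:F, d:F, g:T. ✓
— 5 worlds.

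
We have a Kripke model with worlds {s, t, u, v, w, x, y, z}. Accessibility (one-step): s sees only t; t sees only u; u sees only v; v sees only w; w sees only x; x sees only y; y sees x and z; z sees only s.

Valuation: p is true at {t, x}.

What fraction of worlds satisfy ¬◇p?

5/8

s: ◇p is T. ✗
t: ◇p is F. ✓
u: ◇p is F. ✓
v: ◇p is F. ✓
w: ◇p is T. ✗
x: ◇p is F. ✓
y: ◇p is T. ✗
z: ◇p is F. ✓
That's 5 of 8 worlds, so 5/8.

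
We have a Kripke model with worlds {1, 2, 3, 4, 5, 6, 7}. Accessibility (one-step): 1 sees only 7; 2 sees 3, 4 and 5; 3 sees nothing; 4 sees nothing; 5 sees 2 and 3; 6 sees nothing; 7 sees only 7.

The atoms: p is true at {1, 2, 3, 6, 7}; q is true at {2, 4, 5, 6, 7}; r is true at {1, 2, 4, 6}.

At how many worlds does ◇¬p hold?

1

1: successors {7}; ¬p there: 7:F. ✗
2: successors {3, 4, 5}; ¬p there: 3:F, 4:T, 5:T. ✓
3: no successors, so ◇¬p fails. ✗
4: no successors, so ◇¬p fails. ✗
5: successors {2, 3}; ¬p there: 2:F, 3:F. ✗
6: no successors, so ◇¬p fails. ✗
7: successors {7}; ¬p there: 7:F. ✗
Satisfying worlds: {2}.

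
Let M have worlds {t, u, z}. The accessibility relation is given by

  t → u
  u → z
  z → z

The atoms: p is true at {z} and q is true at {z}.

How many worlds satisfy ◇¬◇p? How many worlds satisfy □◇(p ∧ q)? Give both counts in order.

0 and 3

For ◇¬◇p:
t: successors {u}; ¬◇p there: u:F. ✗
u: successors {z}; ¬◇p there: z:F. ✗
z: successors {z}; ¬◇p there: z:F. ✗
— 0 worlds.
For □◇(p ∧ q):
t: successors {u}; ◇(p ∧ q) there: u:T. ✓
u: successors {z}; ◇(p ∧ q) there: z:T. ✓
z: successors {z}; ◇(p ∧ q) there: z:T. ✓
— 3 worlds.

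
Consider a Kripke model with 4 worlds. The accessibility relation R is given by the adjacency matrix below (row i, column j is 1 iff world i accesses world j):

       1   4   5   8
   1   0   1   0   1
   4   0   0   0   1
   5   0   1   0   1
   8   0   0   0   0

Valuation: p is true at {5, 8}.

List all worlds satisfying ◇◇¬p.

1: successors {4, 8}; ◇¬p there: 4:F, 8:F. ✗
4: successors {8}; ◇¬p there: 8:F. ✗
5: successors {4, 8}; ◇¬p there: 4:F, 8:F. ✗
8: no successors, so ◇◇¬p fails. ✗

∅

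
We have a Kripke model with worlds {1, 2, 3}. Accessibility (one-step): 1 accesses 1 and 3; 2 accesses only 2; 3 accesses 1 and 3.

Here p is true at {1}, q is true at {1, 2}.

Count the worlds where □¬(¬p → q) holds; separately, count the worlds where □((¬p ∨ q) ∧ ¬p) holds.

For □¬(¬p → q):
1: successors {1, 3}; ¬(¬p → q) there: 1:F, 3:T. ✗
2: successors {2}; ¬(¬p → q) there: 2:F. ✗
3: successors {1, 3}; ¬(¬p → q) there: 1:F, 3:T. ✗
— 0 worlds.
For □((¬p ∨ q) ∧ ¬p):
1: successors {1, 3}; (¬p ∨ q) ∧ ¬p there: 1:F, 3:T. ✗
2: successors {2}; (¬p ∨ q) ∧ ¬p there: 2:T. ✓
3: successors {1, 3}; (¬p ∨ q) ∧ ¬p there: 1:F, 3:T. ✗
— 1 world.

0 and 1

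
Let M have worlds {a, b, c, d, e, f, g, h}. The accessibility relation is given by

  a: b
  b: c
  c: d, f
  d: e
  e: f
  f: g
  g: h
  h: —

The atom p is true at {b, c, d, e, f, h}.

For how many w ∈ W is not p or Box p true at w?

a: not p is T, Box p is T. ✓
b: not p is F, Box p is T. ✓
c: not p is F, Box p is T. ✓
d: not p is F, Box p is T. ✓
e: not p is F, Box p is T. ✓
f: not p is F, Box p is F. ✗
g: not p is T, Box p is T. ✓
h: not p is F, Box p is T. ✓
Satisfying worlds: {a, b, c, d, e, g, h}.

7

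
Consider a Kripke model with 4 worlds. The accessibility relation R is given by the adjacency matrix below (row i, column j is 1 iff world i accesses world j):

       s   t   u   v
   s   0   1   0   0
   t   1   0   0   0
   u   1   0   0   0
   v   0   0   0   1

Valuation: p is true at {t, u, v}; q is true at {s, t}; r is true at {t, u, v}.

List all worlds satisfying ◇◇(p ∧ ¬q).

s: successors {t}; ◇(p ∧ ¬q) there: t:F. ✗
t: successors {s}; ◇(p ∧ ¬q) there: s:F. ✗
u: successors {s}; ◇(p ∧ ¬q) there: s:F. ✗
v: successors {v}; ◇(p ∧ ¬q) there: v:T. ✓

{v}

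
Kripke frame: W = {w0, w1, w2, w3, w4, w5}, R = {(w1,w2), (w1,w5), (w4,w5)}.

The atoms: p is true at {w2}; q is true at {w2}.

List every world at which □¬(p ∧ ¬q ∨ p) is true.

{w0, w2, w3, w4, w5}

w0: no successors, so □¬(p ∧ ¬q ∨ p) holds vacuously. ✓
w1: successors {w2, w5}; ¬(p ∧ ¬q ∨ p) there: w2:F, w5:T. ✗
w2: no successors, so □¬(p ∧ ¬q ∨ p) holds vacuously. ✓
w3: no successors, so □¬(p ∧ ¬q ∨ p) holds vacuously. ✓
w4: successors {w5}; ¬(p ∧ ¬q ∨ p) there: w5:T. ✓
w5: no successors, so □¬(p ∧ ¬q ∨ p) holds vacuously. ✓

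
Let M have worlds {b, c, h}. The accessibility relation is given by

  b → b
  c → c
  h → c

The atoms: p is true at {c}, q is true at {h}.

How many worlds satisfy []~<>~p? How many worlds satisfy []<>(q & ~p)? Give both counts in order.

2 and 0

For []~<>~p:
b: successors {b}; ~<>~p there: b:F. ✗
c: successors {c}; ~<>~p there: c:T. ✓
h: successors {c}; ~<>~p there: c:T. ✓
— 2 worlds.
For []<>(q & ~p):
b: successors {b}; <>(q & ~p) there: b:F. ✗
c: successors {c}; <>(q & ~p) there: c:F. ✗
h: successors {c}; <>(q & ~p) there: c:F. ✗
— 0 worlds.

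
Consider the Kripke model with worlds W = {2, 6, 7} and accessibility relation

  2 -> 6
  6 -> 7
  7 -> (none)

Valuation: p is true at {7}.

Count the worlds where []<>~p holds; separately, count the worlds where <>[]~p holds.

For []<>~p:
2: successors {6}; <>~p there: 6:F. ✗
6: successors {7}; <>~p there: 7:F. ✗
7: no successors, so []<>~p holds vacuously. ✓
— 1 world.
For <>[]~p:
2: successors {6}; []~p there: 6:F. ✗
6: successors {7}; []~p there: 7:T. ✓
7: no successors, so <>[]~p fails. ✗
— 1 world.

1 and 1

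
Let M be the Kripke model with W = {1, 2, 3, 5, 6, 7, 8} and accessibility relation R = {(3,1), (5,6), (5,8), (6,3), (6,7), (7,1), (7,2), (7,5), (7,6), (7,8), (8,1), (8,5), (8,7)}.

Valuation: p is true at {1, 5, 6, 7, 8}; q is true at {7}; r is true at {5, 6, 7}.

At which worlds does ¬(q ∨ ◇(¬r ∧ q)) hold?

{1, 2, 3, 5, 6, 8}

1: q ∨ ◇(¬r ∧ q) is F. ✓
2: q ∨ ◇(¬r ∧ q) is F. ✓
3: q ∨ ◇(¬r ∧ q) is F. ✓
5: q ∨ ◇(¬r ∧ q) is F. ✓
6: q ∨ ◇(¬r ∧ q) is F. ✓
7: q ∨ ◇(¬r ∧ q) is T. ✗
8: q ∨ ◇(¬r ∧ q) is F. ✓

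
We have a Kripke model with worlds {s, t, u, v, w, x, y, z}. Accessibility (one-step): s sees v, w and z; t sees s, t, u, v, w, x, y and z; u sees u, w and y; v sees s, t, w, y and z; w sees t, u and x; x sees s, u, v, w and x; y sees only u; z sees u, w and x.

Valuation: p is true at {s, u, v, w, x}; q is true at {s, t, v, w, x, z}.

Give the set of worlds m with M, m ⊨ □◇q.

s: successors {v, w, z}; ◇q there: v:T, w:T, z:T. ✓
t: successors {s, t, u, v, w, x, y, z}; ◇q there: s:T, t:T, u:T, v:T, w:T, x:T, y:F, z:T. ✗
u: successors {u, w, y}; ◇q there: u:T, w:T, y:F. ✗
v: successors {s, t, w, y, z}; ◇q there: s:T, t:T, w:T, y:F, z:T. ✗
w: successors {t, u, x}; ◇q there: t:T, u:T, x:T. ✓
x: successors {s, u, v, w, x}; ◇q there: s:T, u:T, v:T, w:T, x:T. ✓
y: successors {u}; ◇q there: u:T. ✓
z: successors {u, w, x}; ◇q there: u:T, w:T, x:T. ✓

{s, w, x, y, z}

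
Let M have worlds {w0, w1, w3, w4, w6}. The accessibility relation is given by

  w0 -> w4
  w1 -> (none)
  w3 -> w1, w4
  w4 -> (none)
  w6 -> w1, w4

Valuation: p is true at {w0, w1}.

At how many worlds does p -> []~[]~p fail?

1

w0: p is T, []~[]~p is F. ✗
w1: p is T, []~[]~p is T. ✓
w3: p is F, []~[]~p is F. ✓
w4: p is F, []~[]~p is T. ✓
w6: p is F, []~[]~p is F. ✓
Satisfying worlds: {w1, w3, w4, w6}.
So p -> []~[]~p fails at the other 1 world.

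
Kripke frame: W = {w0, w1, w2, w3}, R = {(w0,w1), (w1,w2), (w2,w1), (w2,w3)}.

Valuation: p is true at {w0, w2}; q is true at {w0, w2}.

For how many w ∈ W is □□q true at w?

w0: successors {w1}; □q there: w1:T. ✓
w1: successors {w2}; □q there: w2:F. ✗
w2: successors {w1, w3}; □q there: w1:T, w3:T. ✓
w3: no successors, so □□q holds vacuously. ✓
Satisfying worlds: {w0, w2, w3}.

3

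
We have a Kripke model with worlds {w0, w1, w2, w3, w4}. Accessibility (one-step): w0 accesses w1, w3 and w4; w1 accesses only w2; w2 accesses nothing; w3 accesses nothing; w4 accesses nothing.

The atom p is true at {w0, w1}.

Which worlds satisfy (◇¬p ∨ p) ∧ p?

{w0, w1}

w0: ◇¬p ∨ p is T, p is T. ✓
w1: ◇¬p ∨ p is T, p is T. ✓
w2: ◇¬p ∨ p is F, p is F. ✗
w3: ◇¬p ∨ p is F, p is F. ✗
w4: ◇¬p ∨ p is F, p is F. ✗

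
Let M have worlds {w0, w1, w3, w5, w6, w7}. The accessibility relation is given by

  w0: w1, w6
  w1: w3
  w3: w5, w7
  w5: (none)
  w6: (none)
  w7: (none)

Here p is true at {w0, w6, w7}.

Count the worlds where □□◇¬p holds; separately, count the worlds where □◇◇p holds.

5 and 3

For □□◇¬p:
w0: successors {w1, w6}; □◇¬p there: w1:T, w6:T. ✓
w1: successors {w3}; □◇¬p there: w3:F. ✗
w3: successors {w5, w7}; □◇¬p there: w5:T, w7:T. ✓
w5: no successors, so □□◇¬p holds vacuously. ✓
w6: no successors, so □□◇¬p holds vacuously. ✓
w7: no successors, so □□◇¬p holds vacuously. ✓
— 5 worlds.
For □◇◇p:
w0: successors {w1, w6}; ◇◇p there: w1:T, w6:F. ✗
w1: successors {w3}; ◇◇p there: w3:F. ✗
w3: successors {w5, w7}; ◇◇p there: w5:F, w7:F. ✗
w5: no successors, so □◇◇p holds vacuously. ✓
w6: no successors, so □◇◇p holds vacuously. ✓
w7: no successors, so □◇◇p holds vacuously. ✓
— 3 worlds.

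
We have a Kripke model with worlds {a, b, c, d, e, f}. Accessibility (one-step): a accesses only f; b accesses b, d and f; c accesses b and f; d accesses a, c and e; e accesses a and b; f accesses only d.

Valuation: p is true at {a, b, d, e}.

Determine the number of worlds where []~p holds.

a: successors {f}; ~p there: f:T. ✓
b: successors {b, d, f}; ~p there: b:F, d:F, f:T. ✗
c: successors {b, f}; ~p there: b:F, f:T. ✗
d: successors {a, c, e}; ~p there: a:F, c:T, e:F. ✗
e: successors {a, b}; ~p there: a:F, b:F. ✗
f: successors {d}; ~p there: d:F. ✗
Satisfying worlds: {a}.

1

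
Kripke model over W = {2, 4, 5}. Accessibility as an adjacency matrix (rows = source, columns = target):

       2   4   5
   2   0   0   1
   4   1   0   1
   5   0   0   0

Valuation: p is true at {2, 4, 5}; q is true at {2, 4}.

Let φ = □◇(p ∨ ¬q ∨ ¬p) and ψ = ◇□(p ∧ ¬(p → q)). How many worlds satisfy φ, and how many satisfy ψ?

1 and 2

For □◇(p ∨ ¬q ∨ ¬p):
2: successors {5}; ◇(p ∨ ¬q ∨ ¬p) there: 5:F. ✗
4: successors {2, 5}; ◇(p ∨ ¬q ∨ ¬p) there: 2:T, 5:F. ✗
5: no successors, so □◇(p ∨ ¬q ∨ ¬p) holds vacuously. ✓
— 1 world.
For ◇□(p ∧ ¬(p → q)):
2: successors {5}; □(p ∧ ¬(p → q)) there: 5:T. ✓
4: successors {2, 5}; □(p ∧ ¬(p → q)) there: 2:T, 5:T. ✓
5: no successors, so ◇□(p ∧ ¬(p → q)) fails. ✗
— 2 worlds.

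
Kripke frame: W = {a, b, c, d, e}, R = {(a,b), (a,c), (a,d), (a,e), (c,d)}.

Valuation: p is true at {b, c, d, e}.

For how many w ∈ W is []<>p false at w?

2

a: successors {b, c, d, e}; <>p there: b:F, c:T, d:F, e:F. ✗
b: no successors, so []<>p holds vacuously. ✓
c: successors {d}; <>p there: d:F. ✗
d: no successors, so []<>p holds vacuously. ✓
e: no successors, so []<>p holds vacuously. ✓
Satisfying worlds: {b, d, e}.
So []<>p fails at the other 2 worlds.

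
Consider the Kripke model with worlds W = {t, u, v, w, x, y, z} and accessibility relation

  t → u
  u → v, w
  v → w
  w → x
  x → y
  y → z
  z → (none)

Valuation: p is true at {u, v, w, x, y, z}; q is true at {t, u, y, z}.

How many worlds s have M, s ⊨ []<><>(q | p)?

5

t: successors {u}; <><>(q | p) there: u:T. ✓
u: successors {v, w}; <><>(q | p) there: v:T, w:T. ✓
v: successors {w}; <><>(q | p) there: w:T. ✓
w: successors {x}; <><>(q | p) there: x:T. ✓
x: successors {y}; <><>(q | p) there: y:F. ✗
y: successors {z}; <><>(q | p) there: z:F. ✗
z: no successors, so []<><>(q | p) holds vacuously. ✓
Satisfying worlds: {t, u, v, w, z}.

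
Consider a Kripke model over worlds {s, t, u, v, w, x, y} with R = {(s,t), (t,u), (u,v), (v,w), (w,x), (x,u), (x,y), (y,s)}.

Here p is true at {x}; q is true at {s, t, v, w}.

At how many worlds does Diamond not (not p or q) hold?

1

s: successors {t}; not (not p or q) there: t:F. ✗
t: successors {u}; not (not p or q) there: u:F. ✗
u: successors {v}; not (not p or q) there: v:F. ✗
v: successors {w}; not (not p or q) there: w:F. ✗
w: successors {x}; not (not p or q) there: x:T. ✓
x: successors {u, y}; not (not p or q) there: u:F, y:F. ✗
y: successors {s}; not (not p or q) there: s:F. ✗
Satisfying worlds: {w}.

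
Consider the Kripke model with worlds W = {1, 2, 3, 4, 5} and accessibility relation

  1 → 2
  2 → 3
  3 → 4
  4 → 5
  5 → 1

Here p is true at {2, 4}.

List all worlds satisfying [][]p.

1: successors {2}; []p there: 2:F. ✗
2: successors {3}; []p there: 3:T. ✓
3: successors {4}; []p there: 4:F. ✗
4: successors {5}; []p there: 5:F. ✗
5: successors {1}; []p there: 1:T. ✓

{2, 5}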